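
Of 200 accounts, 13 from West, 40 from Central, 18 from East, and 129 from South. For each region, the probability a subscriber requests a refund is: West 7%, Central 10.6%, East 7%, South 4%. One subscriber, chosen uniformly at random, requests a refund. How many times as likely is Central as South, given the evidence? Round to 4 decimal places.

Prior × likelihood for each hypothesis:
  West: 0.065 × 0.07 = 0.00455
  Central: 0.2 × 0.106 = 0.0212
  East: 0.09 × 0.07 = 0.0063
  South: 0.645 × 0.04 = 0.0258
Total = 0.05785.
The ratio is 0.0212 / 0.0258 (the normalizer cancels) = 0.8217.

0.8217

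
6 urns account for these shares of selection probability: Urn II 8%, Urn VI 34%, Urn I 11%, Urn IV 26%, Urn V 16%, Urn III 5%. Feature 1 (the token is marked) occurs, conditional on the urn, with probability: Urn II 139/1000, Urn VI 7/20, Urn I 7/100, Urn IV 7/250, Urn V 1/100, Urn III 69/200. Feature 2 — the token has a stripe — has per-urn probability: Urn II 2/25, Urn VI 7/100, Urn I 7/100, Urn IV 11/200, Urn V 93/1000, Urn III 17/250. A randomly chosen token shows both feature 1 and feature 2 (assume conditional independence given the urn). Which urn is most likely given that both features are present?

Compute prior × likelihood for every hypothesis:
  Urn II: 0.08 × 0.139 × 0.08 = 0.0008896
  Urn VI: 0.34 × 0.35 × 0.07 = 0.00833
  Urn I: 0.11 × 0.07 × 0.07 = 0.000539
  Urn IV: 0.26 × 0.028 × 0.055 = 0.0004004
  Urn V: 0.16 × 0.01 × 0.093 = 0.0001488
  Urn III: 0.05 × 0.345 × 0.068 = 0.001173
Sum = 0.0114808.
Largest term belongs to Urn VI, so Urn VI is most probable.

Urn VI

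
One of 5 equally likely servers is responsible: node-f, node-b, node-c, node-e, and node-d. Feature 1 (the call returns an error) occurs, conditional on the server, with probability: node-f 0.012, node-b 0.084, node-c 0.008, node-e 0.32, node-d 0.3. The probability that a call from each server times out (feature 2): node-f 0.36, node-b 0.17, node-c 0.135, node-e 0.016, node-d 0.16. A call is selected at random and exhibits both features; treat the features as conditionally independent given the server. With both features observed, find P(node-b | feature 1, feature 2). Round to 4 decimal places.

Since the prior is uniform, the posterior is proportional to the likelihood:
  node-f: 0.012 × 0.36 = 0.00432
  node-b: 0.084 × 0.17 = 0.01428
  node-c: 0.008 × 0.135 = 0.00108
  node-e: 0.32 × 0.016 = 0.00512
  node-d: 0.3 × 0.16 = 0.048
Normalizing constant = 0.0728.
P(node-b | evidence) = 0.01428 / 0.0728 ≈ 0.1962.

0.1962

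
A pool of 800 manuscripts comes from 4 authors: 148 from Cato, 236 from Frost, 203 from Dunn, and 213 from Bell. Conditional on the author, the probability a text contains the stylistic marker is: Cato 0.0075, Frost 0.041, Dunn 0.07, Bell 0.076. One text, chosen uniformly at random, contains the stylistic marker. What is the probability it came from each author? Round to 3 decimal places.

Prior × likelihood for each hypothesis:
  Cato: 0.185 × 0.0075 = 0.0013875
  Frost: 0.295 × 0.041 = 0.012095
  Dunn: 0.25375 × 0.07 = 0.0177625
  Bell: 0.26625 × 0.076 = 0.020235
Total = 0.05148.
P(Cato | marker) = 0.0013875/0.05148 ≈ 0.027
P(Frost | marker) = 0.012095/0.05148 ≈ 0.235
P(Dunn | marker) = 0.0177625/0.05148 ≈ 0.345
P(Bell | marker) = 0.020235/0.05148 ≈ 0.393

Cato 0.027, Frost 0.235, Dunn 0.345, Bell 0.393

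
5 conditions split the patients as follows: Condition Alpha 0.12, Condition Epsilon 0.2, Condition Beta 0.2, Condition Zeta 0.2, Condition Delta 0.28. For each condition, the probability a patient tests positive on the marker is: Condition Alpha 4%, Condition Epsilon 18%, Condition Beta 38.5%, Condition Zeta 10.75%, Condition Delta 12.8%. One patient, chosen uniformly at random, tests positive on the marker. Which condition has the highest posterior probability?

Condition Beta

Prior × likelihood for each hypothesis:
  Condition Alpha: 0.12 × 0.04 = 0.0048
  Condition Epsilon: 0.2 × 0.18 = 0.036
  Condition Beta: 0.2 × 0.385 = 0.077
  Condition Zeta: 0.2 × 0.1075 = 0.0215
  Condition Delta: 0.28 × 0.128 = 0.03584
Normalizing constant = 0.17514.
Largest term belongs to Condition Beta, so Condition Beta is most probable.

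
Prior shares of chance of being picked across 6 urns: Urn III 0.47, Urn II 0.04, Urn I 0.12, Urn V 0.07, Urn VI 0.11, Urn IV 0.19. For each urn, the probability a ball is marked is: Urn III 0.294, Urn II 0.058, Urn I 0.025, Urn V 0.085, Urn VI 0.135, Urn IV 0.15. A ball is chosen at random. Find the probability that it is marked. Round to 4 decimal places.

0.1928

Unnormalized posteriors (prior × likelihood):
  Urn III: 0.47 × 0.294 = 0.13818
  Urn II: 0.04 × 0.058 = 0.00232
  Urn I: 0.12 × 0.025 = 0.003
  Urn V: 0.07 × 0.085 = 0.00595
  Urn VI: 0.11 × 0.135 = 0.01485
  Urn IV: 0.19 × 0.15 = 0.0285
P(marked) = 0.13818 + 0.00232 + 0.003 + 0.00595 + 0.01485 + 0.0285 = 0.1928 → 0.1928.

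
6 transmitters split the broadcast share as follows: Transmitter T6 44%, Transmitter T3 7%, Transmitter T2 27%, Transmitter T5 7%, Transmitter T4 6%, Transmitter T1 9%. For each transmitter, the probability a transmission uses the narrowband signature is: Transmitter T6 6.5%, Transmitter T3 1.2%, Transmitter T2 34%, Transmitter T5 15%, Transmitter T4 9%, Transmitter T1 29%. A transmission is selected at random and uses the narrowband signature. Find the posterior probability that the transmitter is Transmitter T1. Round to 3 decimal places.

0.160

By Bayes' rule, posterior ∝ prior × likelihood:
  Transmitter T6: 0.44 × 0.065 = 0.0286
  Transmitter T3: 0.07 × 0.012 = 0.00084
  Transmitter T2: 0.27 × 0.34 = 0.0918
  Transmitter T5: 0.07 × 0.15 = 0.0105
  Transmitter T4: 0.06 × 0.09 = 0.0054
  Transmitter T1: 0.09 × 0.29 = 0.0261
Total = 0.16324.
P(Transmitter T1 | evidence) = 0.0261 / 0.16324 ≈ 0.160.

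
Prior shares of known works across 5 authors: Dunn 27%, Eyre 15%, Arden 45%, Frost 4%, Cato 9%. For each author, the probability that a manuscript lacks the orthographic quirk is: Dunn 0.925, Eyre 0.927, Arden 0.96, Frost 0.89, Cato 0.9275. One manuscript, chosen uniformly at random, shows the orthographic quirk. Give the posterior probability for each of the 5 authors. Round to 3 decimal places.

Dunn 0.337, Eyre 0.182, Arden 0.299, Frost 0.073, Cato 0.109

Taking complements, P(quirk | each) = Dunn 0.075, Eyre 0.073, Arden 0.04, Frost 0.11, Cato 0.0725.
Prior × likelihood for each hypothesis:
  Dunn: 0.27 × 0.075 = 0.02025
  Eyre: 0.15 × 0.073 = 0.01095
  Arden: 0.45 × 0.04 = 0.018
  Frost: 0.04 × 0.11 = 0.0044
  Cato: 0.09 × 0.0725 = 0.006525
Normalizing constant = 0.060125.
P(Dunn | quirk) = 0.02025/0.060125 ≈ 0.337
P(Eyre | quirk) = 0.01095/0.060125 ≈ 0.182
P(Arden | quirk) = 0.018/0.060125 ≈ 0.299
P(Frost | quirk) = 0.0044/0.060125 ≈ 0.073
P(Cato | quirk) = 0.006525/0.060125 ≈ 0.109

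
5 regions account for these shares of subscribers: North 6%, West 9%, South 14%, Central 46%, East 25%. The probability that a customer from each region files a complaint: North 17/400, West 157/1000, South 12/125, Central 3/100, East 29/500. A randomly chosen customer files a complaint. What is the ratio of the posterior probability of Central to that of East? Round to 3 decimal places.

0.952

Unnormalized posteriors (prior × likelihood):
  North: 0.06 × 0.0425 = 0.00255
  West: 0.09 × 0.157 = 0.01413
  South: 0.14 × 0.096 = 0.01344
  Central: 0.46 × 0.03 = 0.0138
  East: 0.25 × 0.058 = 0.0145
Normalizing constant = 0.05842.
The ratio is 0.0138 / 0.0145 (the normalizer cancels) = 0.952.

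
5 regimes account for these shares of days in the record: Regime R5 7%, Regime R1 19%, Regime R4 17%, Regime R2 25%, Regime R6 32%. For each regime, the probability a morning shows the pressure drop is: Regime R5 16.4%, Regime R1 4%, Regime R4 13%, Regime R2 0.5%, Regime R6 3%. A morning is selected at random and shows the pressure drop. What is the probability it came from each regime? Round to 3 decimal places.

Compute prior × likelihood for every hypothesis:
  Regime R5: 0.07 × 0.164 = 0.01148
  Regime R1: 0.19 × 0.04 = 0.0076
  Regime R4: 0.17 × 0.13 = 0.0221
  Regime R2: 0.25 × 0.005 = 0.00125
  Regime R6: 0.32 × 0.03 = 0.0096
Normalizing constant = 0.05203.
P(Regime R5 | drop) = 0.01148/0.05203 ≈ 0.221
P(Regime R1 | drop) = 0.0076/0.05203 ≈ 0.146
P(Regime R4 | drop) = 0.0221/0.05203 ≈ 0.425
P(Regime R2 | drop) = 0.00125/0.05203 ≈ 0.024
P(Regime R6 | drop) = 0.0096/0.05203 ≈ 0.185

Regime R5 0.221, Regime R1 0.146, Regime R4 0.425, Regime R2 0.024, Regime R6 0.185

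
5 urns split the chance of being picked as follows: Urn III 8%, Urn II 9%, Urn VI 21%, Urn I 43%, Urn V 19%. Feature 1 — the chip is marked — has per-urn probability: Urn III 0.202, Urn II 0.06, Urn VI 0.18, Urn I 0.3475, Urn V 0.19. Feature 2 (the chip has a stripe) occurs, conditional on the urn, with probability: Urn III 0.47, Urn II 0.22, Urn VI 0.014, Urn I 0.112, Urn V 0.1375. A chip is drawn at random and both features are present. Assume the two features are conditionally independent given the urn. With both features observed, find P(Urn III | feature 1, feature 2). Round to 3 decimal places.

0.245

By Bayes' rule, posterior ∝ prior × likelihood:
  Urn III: 0.08 × 0.202 × 0.47 = 0.0075952
  Urn II: 0.09 × 0.06 × 0.22 = 0.001188
  Urn VI: 0.21 × 0.18 × 0.014 = 0.0005292
  Urn I: 0.43 × 0.3475 × 0.112 = 0.0167356
  Urn V: 0.19 × 0.19 × 0.1375 = 0.00496375
Total = 0.03101175.
P(Urn III | evidence) = 0.0075952 / 0.03101175 ≈ 0.245.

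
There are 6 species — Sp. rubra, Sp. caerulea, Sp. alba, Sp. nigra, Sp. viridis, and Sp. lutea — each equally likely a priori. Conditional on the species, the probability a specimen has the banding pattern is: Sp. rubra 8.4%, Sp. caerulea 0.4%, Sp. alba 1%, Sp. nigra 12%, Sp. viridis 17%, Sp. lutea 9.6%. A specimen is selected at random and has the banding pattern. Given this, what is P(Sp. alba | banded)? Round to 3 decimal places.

Since the prior is uniform, the posterior is proportional to the likelihood:
  Sp. rubra: 0.084
  Sp. caerulea: 0.004
  Sp. alba: 0.01
  Sp. nigra: 0.12
  Sp. viridis: 0.17
  Sp. lutea: 0.096
Normalizing constant = 0.484.
P(Sp. alba | evidence) = 0.01 / 0.484 ≈ 0.021.

0.021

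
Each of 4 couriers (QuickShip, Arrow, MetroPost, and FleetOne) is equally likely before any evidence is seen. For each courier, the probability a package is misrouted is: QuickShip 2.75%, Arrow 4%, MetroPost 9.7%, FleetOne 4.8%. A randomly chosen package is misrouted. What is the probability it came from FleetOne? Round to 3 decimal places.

Since the prior is uniform, the posterior is proportional to the likelihood:
  QuickShip: 0.0275
  Arrow: 0.04
  MetroPost: 0.097
  FleetOne: 0.048
Normalizing constant = 0.2125.
P(FleetOne | evidence) = 0.048 / 0.2125 ≈ 0.226.

0.226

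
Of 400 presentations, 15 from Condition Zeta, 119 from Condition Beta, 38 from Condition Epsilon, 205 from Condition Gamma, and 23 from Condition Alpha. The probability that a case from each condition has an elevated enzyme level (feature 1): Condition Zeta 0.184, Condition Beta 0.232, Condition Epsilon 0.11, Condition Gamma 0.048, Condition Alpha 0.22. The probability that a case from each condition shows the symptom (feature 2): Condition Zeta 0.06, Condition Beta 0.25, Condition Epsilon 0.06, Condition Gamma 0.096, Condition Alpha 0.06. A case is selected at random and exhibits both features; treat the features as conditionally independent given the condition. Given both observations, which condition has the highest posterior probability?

Unnormalized posteriors (prior × likelihood):
  Condition Zeta: 0.0375 × 0.184 × 0.06 = 0.000414
  Condition Beta: 0.2975 × 0.232 × 0.25 = 0.017255
  Condition Epsilon: 0.095 × 0.11 × 0.06 = 0.000627
  Condition Gamma: 0.5125 × 0.048 × 0.096 = 0.0023616
  Condition Alpha: 0.0575 × 0.22 × 0.06 = 0.000759
Normalizing constant = 0.0214166.
Largest term belongs to Condition Beta, so Condition Beta is most probable.

Condition Beta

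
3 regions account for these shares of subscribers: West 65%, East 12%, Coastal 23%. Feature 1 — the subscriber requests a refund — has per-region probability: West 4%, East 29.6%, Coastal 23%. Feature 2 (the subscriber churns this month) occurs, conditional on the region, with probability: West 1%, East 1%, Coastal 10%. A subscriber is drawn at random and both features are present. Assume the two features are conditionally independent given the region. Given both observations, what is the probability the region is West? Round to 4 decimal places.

0.0440

Unnormalized posteriors (prior × likelihood):
  West: 0.65 × 0.04 × 0.01 = 0.00026
  East: 0.12 × 0.296 × 0.01 = 0.0003552
  Coastal: 0.23 × 0.23 × 0.1 = 0.00529
Normalizing constant = 0.0059052.
P(West | evidence) = 0.00026 / 0.0059052 ≈ 0.0440.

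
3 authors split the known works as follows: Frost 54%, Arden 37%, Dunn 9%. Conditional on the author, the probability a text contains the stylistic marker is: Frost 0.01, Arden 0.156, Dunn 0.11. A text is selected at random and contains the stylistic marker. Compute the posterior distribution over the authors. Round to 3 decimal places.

Frost 0.074, Arden 0.790, Dunn 0.136

By Bayes' rule, posterior ∝ prior × likelihood:
  Frost: 0.54 × 0.01 = 0.0054
  Arden: 0.37 × 0.156 = 0.05772
  Dunn: 0.09 × 0.11 = 0.0099
Sum = 0.07302.
P(Frost | marker) = 0.0054/0.07302 ≈ 0.074
P(Arden | marker) = 0.05772/0.07302 ≈ 0.790
P(Dunn | marker) = 0.0099/0.07302 ≈ 0.136
(Check: 0.074+0.790+0.136 = 1.000.)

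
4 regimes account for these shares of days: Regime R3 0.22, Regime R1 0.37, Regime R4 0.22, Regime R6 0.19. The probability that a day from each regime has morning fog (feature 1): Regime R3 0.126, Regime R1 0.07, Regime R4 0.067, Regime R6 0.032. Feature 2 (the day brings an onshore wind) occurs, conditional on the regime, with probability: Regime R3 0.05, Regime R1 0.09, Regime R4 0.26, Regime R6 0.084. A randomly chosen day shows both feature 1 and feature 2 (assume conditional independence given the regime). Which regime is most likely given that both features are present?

Prior × likelihood for each hypothesis:
  Regime R3: 0.22 × 0.126 × 0.05 = 0.001386
  Regime R1: 0.37 × 0.07 × 0.09 = 0.002331
  Regime R4: 0.22 × 0.067 × 0.26 = 0.0038324
  Regime R6: 0.19 × 0.032 × 0.084 = 0.00051072
Sum = 0.00806012.
Largest term belongs to Regime R4, so Regime R4 is most probable.

Regime R4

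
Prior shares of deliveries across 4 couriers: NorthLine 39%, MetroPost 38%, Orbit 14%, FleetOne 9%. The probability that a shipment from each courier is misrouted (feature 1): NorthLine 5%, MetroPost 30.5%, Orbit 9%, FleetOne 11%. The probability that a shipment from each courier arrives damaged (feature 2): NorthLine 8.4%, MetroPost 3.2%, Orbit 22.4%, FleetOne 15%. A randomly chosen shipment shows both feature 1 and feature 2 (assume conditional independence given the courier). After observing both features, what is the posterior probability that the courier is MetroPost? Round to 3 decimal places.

0.384

By Bayes' rule, posterior ∝ prior × likelihood:
  NorthLine: 0.39 × 0.05 × 0.084 = 0.001638
  MetroPost: 0.38 × 0.305 × 0.032 = 0.0037088
  Orbit: 0.14 × 0.09 × 0.224 = 0.0028224
  FleetOne: 0.09 × 0.11 × 0.15 = 0.001485
Total = 0.0096542.
P(MetroPost | evidence) = 0.0037088 / 0.0096542 ≈ 0.384.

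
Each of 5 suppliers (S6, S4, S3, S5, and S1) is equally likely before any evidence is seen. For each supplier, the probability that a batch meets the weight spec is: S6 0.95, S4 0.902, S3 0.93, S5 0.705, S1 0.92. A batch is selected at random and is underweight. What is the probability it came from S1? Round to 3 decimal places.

0.135

Taking complements, P(underweight | each) = S6 0.05, S4 0.098, S3 0.07, S5 0.295, S1 0.08.
With a uniform prior (1/5 each), posterior ∝ likelihood:
  S6: 0.05
  S4: 0.098
  S3: 0.07
  S5: 0.295
  S1: 0.08
Total = 0.593.
P(S1 | evidence) = 0.08 / 0.593 ≈ 0.135.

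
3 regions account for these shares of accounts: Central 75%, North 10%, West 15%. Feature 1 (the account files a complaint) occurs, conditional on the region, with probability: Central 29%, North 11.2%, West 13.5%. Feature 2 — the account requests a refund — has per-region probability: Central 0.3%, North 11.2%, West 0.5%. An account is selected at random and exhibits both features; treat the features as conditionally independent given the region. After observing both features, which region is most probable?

North

By Bayes' rule, posterior ∝ prior × likelihood:
  Central: 0.75 × 0.29 × 0.003 = 0.0006525
  North: 0.1 × 0.112 × 0.112 = 0.0012544
  West: 0.15 × 0.135 × 0.005 = 0.00010125
Total = 0.00200815.
Largest term belongs to North, so North is most probable.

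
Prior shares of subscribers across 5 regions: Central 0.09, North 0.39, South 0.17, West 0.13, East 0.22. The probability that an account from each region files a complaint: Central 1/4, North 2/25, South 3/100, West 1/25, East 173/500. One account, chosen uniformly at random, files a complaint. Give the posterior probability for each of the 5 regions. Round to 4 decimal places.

Central 0.1606, North 0.2227, South 0.0364, West 0.0371, East 0.5432

Unnormalized posteriors (prior × likelihood):
  Central: 0.09 × 0.25 = 0.0225
  North: 0.39 × 0.08 = 0.0312
  South: 0.17 × 0.03 = 0.0051
  West: 0.13 × 0.04 = 0.0052
  East: 0.22 × 0.346 = 0.07612
Total = 0.14012.
P(Central | complaint) = 0.0225/0.14012 ≈ 0.1606
P(North | complaint) = 0.0312/0.14012 ≈ 0.2227
P(South | complaint) = 0.0051/0.14012 ≈ 0.0364
P(West | complaint) = 0.0052/0.14012 ≈ 0.0371
P(East | complaint) = 0.07612/0.14012 ≈ 0.5432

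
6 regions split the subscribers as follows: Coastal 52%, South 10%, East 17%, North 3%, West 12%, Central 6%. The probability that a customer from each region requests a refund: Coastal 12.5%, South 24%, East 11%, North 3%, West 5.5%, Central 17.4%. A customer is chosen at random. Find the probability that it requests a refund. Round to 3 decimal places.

0.126

Compute prior × likelihood for every hypothesis:
  Coastal: 0.52 × 0.125 = 0.065
  South: 0.1 × 0.24 = 0.024
  East: 0.17 × 0.11 = 0.0187
  North: 0.03 × 0.03 = 0.0009
  West: 0.12 × 0.055 = 0.0066
  Central: 0.06 × 0.174 = 0.01044
P(refund) = 0.065 + 0.024 + 0.0187 + 0.0009 + 0.0066 + 0.01044 = 0.12564 → 0.126.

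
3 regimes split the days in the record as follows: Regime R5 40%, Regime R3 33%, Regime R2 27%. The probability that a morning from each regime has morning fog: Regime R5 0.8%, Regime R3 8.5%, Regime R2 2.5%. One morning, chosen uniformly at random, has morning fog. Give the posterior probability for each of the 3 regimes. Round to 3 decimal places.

Compute prior × likelihood for every hypothesis:
  Regime R5: 0.4 × 0.008 = 0.0032
  Regime R3: 0.33 × 0.085 = 0.02805
  Regime R2: 0.27 × 0.025 = 0.00675
Normalizing constant = 0.038.
P(Regime R5 | fog) = 0.0032/0.038 ≈ 0.084
P(Regime R3 | fog) = 0.02805/0.038 ≈ 0.738
P(Regime R2 | fog) = 0.00675/0.038 ≈ 0.178
(Check: 0.084+0.738+0.178 = 1.000.)

Regime R5 0.084, Regime R3 0.738, Regime R2 0.178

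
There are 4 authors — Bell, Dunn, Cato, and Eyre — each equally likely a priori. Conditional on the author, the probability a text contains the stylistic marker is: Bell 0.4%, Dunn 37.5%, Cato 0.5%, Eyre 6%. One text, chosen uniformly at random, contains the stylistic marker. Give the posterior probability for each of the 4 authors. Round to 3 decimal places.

Bell 0.009, Dunn 0.845, Cato 0.011, Eyre 0.135

With a uniform prior (1/4 each), posterior ∝ likelihood:
  Bell: 0.004
  Dunn: 0.375
  Cato: 0.005
  Eyre: 0.06
Total = 0.444.
P(Bell | marker) = 0.004/0.444 ≈ 0.009
P(Dunn | marker) = 0.375/0.444 ≈ 0.845
P(Cato | marker) = 0.005/0.444 ≈ 0.011
P(Eyre | marker) = 0.06/0.444 ≈ 0.135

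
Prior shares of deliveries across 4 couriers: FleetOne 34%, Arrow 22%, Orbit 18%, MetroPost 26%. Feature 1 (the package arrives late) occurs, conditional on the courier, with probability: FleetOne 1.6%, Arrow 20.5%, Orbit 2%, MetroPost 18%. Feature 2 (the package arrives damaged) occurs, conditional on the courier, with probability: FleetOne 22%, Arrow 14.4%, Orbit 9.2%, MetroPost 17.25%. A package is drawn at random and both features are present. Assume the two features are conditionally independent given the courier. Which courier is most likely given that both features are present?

MetroPost

Prior × likelihood for each hypothesis:
  FleetOne: 0.34 × 0.016 × 0.22 = 0.0011968
  Arrow: 0.22 × 0.205 × 0.144 = 0.0064944
  Orbit: 0.18 × 0.02 × 0.092 = 0.0003312
  MetroPost: 0.26 × 0.18 × 0.1725 = 0.008073
Total = 0.0160954.
Largest term belongs to MetroPost, so MetroPost is most probable.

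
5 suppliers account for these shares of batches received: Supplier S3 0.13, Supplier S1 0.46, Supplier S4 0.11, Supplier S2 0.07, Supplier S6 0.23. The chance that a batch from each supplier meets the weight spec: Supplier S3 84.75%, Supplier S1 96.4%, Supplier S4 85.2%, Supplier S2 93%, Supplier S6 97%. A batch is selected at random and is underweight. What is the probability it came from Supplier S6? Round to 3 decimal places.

Taking complements, P(underweight | each) = Supplier S3 0.1525, Supplier S1 0.036, Supplier S4 0.148, Supplier S2 0.07, Supplier S6 0.03.
Prior × likelihood for each hypothesis:
  Supplier S3: 0.13 × 0.1525 = 0.019825
  Supplier S1: 0.46 × 0.036 = 0.01656
  Supplier S4: 0.11 × 0.148 = 0.01628
  Supplier S2: 0.07 × 0.07 = 0.0049
  Supplier S6: 0.23 × 0.03 = 0.0069
Normalizing constant = 0.064465.
P(Supplier S6 | evidence) = 0.0069 / 0.064465 ≈ 0.107.

0.107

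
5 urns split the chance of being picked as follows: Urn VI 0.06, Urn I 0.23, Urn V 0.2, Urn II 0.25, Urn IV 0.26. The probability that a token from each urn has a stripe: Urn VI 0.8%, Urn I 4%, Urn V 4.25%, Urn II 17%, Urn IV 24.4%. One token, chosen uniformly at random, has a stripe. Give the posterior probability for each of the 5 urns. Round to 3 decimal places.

Urn VI 0.004, Urn I 0.074, Urn V 0.068, Urn II 0.342, Urn IV 0.511

Prior × likelihood for each hypothesis:
  Urn VI: 0.06 × 0.008 = 0.00048
  Urn I: 0.23 × 0.04 = 0.0092
  Urn V: 0.2 × 0.0425 = 0.0085
  Urn II: 0.25 × 0.17 = 0.0425
  Urn IV: 0.26 × 0.244 = 0.06344
Sum = 0.12412.
P(Urn VI | striped) = 0.00048/0.12412 ≈ 0.004
P(Urn I | striped) = 0.0092/0.12412 ≈ 0.074
P(Urn V | striped) = 0.0085/0.12412 ≈ 0.068
P(Urn II | striped) = 0.0425/0.12412 ≈ 0.342
P(Urn IV | striped) = 0.06344/0.12412 ≈ 0.511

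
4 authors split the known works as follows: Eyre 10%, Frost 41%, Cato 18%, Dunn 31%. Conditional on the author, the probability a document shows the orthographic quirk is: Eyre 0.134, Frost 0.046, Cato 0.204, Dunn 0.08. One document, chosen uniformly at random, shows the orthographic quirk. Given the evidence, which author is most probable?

Compute prior × likelihood for every hypothesis:
  Eyre: 0.1 × 0.134 = 0.0134
  Frost: 0.41 × 0.046 = 0.01886
  Cato: 0.18 × 0.204 = 0.03672
  Dunn: 0.31 × 0.08 = 0.0248
Total = 0.09378.
Largest term belongs to Cato, so Cato is most probable.

Cato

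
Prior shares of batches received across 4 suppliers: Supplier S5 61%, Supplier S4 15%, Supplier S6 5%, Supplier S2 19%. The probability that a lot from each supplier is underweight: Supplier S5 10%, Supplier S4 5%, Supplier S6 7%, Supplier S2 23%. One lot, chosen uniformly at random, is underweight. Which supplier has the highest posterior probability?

Unnormalized posteriors (prior × likelihood):
  Supplier S5: 0.61 × 0.1 = 0.061
  Supplier S4: 0.15 × 0.05 = 0.0075
  Supplier S6: 0.05 × 0.07 = 0.0035
  Supplier S2: 0.19 × 0.23 = 0.0437
Normalizing constant = 0.1157.
Largest term belongs to Supplier S5, so Supplier S5 is most probable.

Supplier S5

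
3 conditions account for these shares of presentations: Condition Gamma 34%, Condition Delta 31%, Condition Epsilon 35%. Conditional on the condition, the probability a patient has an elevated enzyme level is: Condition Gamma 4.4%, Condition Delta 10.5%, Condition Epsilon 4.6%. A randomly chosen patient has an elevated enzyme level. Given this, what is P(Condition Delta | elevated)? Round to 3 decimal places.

Prior × likelihood for each hypothesis:
  Condition Gamma: 0.34 × 0.044 = 0.01496
  Condition Delta: 0.31 × 0.105 = 0.03255
  Condition Epsilon: 0.35 × 0.046 = 0.0161
Total = 0.06361.
P(Condition Delta | evidence) = 0.03255 / 0.06361 ≈ 0.512.

0.512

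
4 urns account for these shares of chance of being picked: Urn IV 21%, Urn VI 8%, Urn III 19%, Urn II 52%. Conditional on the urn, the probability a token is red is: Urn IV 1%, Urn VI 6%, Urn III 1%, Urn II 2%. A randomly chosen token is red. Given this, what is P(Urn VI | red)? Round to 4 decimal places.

By Bayes' rule, posterior ∝ prior × likelihood:
  Urn IV: 0.21 × 0.01 = 0.0021
  Urn VI: 0.08 × 0.06 = 0.0048
  Urn III: 0.19 × 0.01 = 0.0019
  Urn II: 0.52 × 0.02 = 0.0104
Sum = 0.0192.
P(Urn VI | evidence) = 0.0048 / 0.0192 ≈ 0.2500.

0.2500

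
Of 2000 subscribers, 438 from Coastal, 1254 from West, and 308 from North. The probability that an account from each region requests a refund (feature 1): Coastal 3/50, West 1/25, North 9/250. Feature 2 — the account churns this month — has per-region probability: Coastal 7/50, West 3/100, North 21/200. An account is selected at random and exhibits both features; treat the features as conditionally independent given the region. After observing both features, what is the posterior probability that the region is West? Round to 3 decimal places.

0.237

Prior × likelihood for each hypothesis:
  Coastal: 0.219 × 0.06 × 0.14 = 0.0018396
  West: 0.627 × 0.04 × 0.03 = 0.0007524
  North: 0.154 × 0.036 × 0.105 = 0.00058212
Normalizing constant = 0.00317412.
P(West | evidence) = 0.0007524 / 0.00317412 ≈ 0.237.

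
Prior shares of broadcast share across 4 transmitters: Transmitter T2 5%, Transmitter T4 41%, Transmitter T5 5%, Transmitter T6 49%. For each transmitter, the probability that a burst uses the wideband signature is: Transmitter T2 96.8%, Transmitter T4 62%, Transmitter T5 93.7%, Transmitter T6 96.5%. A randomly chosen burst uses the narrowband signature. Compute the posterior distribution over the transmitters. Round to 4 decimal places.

Transmitter T2 0.0090, Transmitter T4 0.8768, Transmitter T5 0.0177, Transmitter T6 0.0965

Taking complements, P(narrowband | each) = Transmitter T2 0.032, Transmitter T4 0.38, Transmitter T5 0.063, Transmitter T6 0.035.
Unnormalized posteriors (prior × likelihood):
  Transmitter T2: 0.05 × 0.032 = 0.0016
  Transmitter T4: 0.41 × 0.38 = 0.1558
  Transmitter T5: 0.05 × 0.063 = 0.00315
  Transmitter T6: 0.49 × 0.035 = 0.01715
Total = 0.1777.
P(Transmitter T2 | narrowband) = 0.0016/0.1777 ≈ 0.0090
P(Transmitter T4 | narrowband) = 0.1558/0.1777 ≈ 0.8768
P(Transmitter T5 | narrowband) = 0.00315/0.1777 ≈ 0.0177
P(Transmitter T6 | narrowband) = 0.01715/0.1777 ≈ 0.0965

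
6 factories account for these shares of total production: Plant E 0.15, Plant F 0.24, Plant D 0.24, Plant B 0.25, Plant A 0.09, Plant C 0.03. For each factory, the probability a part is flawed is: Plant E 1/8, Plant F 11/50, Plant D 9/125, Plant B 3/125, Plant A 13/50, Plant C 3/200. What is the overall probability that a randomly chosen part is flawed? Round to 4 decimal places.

0.1187

Compute prior × likelihood for every hypothesis:
  Plant E: 0.15 × 0.125 = 0.01875
  Plant F: 0.24 × 0.22 = 0.0528
  Plant D: 0.24 × 0.072 = 0.01728
  Plant B: 0.25 × 0.024 = 0.006
  Plant A: 0.09 × 0.26 = 0.0234
  Plant C: 0.03 × 0.015 = 0.00045
P(flawed) = 0.01875 + 0.0528 + 0.01728 + 0.006 + 0.0234 + 0.00045 = 0.11868 → 0.1187.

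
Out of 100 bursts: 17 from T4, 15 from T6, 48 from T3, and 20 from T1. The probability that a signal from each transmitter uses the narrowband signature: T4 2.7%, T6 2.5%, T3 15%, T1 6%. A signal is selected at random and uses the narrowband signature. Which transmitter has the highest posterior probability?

By Bayes' rule, posterior ∝ prior × likelihood:
  T4: 0.17 × 0.027 = 0.00459
  T6: 0.15 × 0.025 = 0.00375
  T3: 0.48 × 0.15 = 0.072
  T1: 0.2 × 0.06 = 0.012
Total = 0.09234.
Largest term belongs to T3, so T3 is most probable.

T3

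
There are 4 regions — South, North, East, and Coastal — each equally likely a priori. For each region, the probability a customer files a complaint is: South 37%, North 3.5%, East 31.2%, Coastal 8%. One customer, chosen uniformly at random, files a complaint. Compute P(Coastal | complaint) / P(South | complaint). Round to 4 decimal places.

0.2162

With a uniform prior (1/4 each), posterior ∝ likelihood:
  South: 0.37
  North: 0.035
  East: 0.312
  Coastal: 0.08
Normalizing constant = 0.797.
The ratio is 0.08 / 0.37 (the normalizer cancels) = 0.2162.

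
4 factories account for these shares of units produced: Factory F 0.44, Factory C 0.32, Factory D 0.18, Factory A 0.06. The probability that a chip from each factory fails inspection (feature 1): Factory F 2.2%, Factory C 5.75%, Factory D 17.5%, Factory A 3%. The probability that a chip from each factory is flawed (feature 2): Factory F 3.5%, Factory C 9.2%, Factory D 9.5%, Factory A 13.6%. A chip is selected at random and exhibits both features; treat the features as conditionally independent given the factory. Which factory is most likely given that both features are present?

Factory D

Unnormalized posteriors (prior × likelihood):
  Factory F: 0.44 × 0.022 × 0.035 = 0.0003388
  Factory C: 0.32 × 0.0575 × 0.092 = 0.0016928
  Factory D: 0.18 × 0.175 × 0.095 = 0.0029925
  Factory A: 0.06 × 0.03 × 0.136 = 0.0002448
Normalizing constant = 0.0052689.
Largest term belongs to Factory D, so Factory D is most probable.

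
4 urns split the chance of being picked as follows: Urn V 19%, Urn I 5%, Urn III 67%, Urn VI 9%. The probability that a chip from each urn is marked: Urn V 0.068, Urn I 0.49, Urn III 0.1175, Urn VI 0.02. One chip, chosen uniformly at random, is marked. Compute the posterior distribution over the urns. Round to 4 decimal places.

Urn V 0.1095, Urn I 0.2077, Urn III 0.6675, Urn VI 0.0153

Compute prior × likelihood for every hypothesis:
  Urn V: 0.19 × 0.068 = 0.01292
  Urn I: 0.05 × 0.49 = 0.0245
  Urn III: 0.67 × 0.1175 = 0.078725
  Urn VI: 0.09 × 0.02 = 0.0018
Normalizing constant = 0.117945.
P(Urn V | marked) = 0.01292/0.117945 ≈ 0.1095
P(Urn I | marked) = 0.0245/0.117945 ≈ 0.2077
P(Urn III | marked) = 0.078725/0.117945 ≈ 0.6675
P(Urn VI | marked) = 0.0018/0.117945 ≈ 0.0153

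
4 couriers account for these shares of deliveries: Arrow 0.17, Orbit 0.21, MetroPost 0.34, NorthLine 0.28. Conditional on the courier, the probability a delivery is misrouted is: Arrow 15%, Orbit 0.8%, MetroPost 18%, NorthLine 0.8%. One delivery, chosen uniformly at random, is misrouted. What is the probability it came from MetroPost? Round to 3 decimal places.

0.675

Unnormalized posteriors (prior × likelihood):
  Arrow: 0.17 × 0.15 = 0.0255
  Orbit: 0.21 × 0.008 = 0.00168
  MetroPost: 0.34 × 0.18 = 0.0612
  NorthLine: 0.28 × 0.008 = 0.00224
Normalizing constant = 0.09062.
P(MetroPost | evidence) = 0.0612 / 0.09062 ≈ 0.675.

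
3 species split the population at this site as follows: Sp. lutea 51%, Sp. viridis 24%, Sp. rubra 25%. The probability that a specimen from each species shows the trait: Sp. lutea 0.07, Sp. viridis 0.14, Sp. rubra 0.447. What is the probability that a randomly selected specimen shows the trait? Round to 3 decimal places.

Compute prior × likelihood for every hypothesis:
  Sp. lutea: 0.51 × 0.07 = 0.0357
  Sp. viridis: 0.24 × 0.14 = 0.0336
  Sp. rubra: 0.25 × 0.447 = 0.11175
P(trait) = 0.0357 + 0.0336 + 0.11175 = 0.18105 → 0.181.

0.181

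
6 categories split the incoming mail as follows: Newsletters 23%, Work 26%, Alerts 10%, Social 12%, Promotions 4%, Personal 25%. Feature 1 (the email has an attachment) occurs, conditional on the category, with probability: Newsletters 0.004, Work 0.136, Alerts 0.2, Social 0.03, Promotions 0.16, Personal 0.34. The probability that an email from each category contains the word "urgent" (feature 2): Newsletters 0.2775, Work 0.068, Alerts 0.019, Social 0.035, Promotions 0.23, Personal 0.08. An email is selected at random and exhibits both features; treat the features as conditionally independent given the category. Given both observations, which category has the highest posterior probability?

Personal

By Bayes' rule, posterior ∝ prior × likelihood:
  Newsletters: 0.23 × 0.004 × 0.2775 = 0.0002553
  Work: 0.26 × 0.136 × 0.068 = 0.00240448
  Alerts: 0.1 × 0.2 × 0.019 = 0.00038
  Social: 0.12 × 0.03 × 0.035 = 0.000126
  Promotions: 0.04 × 0.16 × 0.23 = 0.001472
  Personal: 0.25 × 0.34 × 0.08 = 0.0068
Total = 0.01143778.
Largest term belongs to Personal, so Personal is most probable.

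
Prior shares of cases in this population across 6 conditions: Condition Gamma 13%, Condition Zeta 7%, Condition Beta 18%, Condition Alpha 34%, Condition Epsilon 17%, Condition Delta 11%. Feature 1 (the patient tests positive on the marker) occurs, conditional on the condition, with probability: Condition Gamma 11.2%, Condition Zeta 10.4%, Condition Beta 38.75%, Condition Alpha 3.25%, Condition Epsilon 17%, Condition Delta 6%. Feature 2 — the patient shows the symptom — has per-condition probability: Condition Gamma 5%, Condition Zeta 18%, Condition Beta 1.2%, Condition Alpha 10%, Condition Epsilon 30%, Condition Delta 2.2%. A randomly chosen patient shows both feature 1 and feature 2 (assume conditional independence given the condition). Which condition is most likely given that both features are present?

Unnormalized posteriors (prior × likelihood):
  Condition Gamma: 0.13 × 0.112 × 0.05 = 0.000728
  Condition Zeta: 0.07 × 0.104 × 0.18 = 0.0013104
  Condition Beta: 0.18 × 0.3875 × 0.012 = 0.000837
  Condition Alpha: 0.34 × 0.0325 × 0.1 = 0.001105
  Condition Epsilon: 0.17 × 0.17 × 0.3 = 0.00867
  Condition Delta: 0.11 × 0.06 × 0.022 = 0.0001452
Total = 0.0127956.
Largest term belongs to Condition Epsilon, so Condition Epsilon is most probable.

Condition Epsilon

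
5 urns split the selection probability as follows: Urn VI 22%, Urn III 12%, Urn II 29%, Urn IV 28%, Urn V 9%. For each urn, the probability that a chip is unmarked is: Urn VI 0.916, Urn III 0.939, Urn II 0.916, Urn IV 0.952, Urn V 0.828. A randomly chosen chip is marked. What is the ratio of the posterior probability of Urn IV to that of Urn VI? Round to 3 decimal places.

Taking complements, P(marked | each) = Urn VI 0.084, Urn III 0.061, Urn II 0.084, Urn IV 0.048, Urn V 0.172.
By Bayes' rule, posterior ∝ prior × likelihood:
  Urn VI: 0.22 × 0.084 = 0.01848
  Urn III: 0.12 × 0.061 = 0.00732
  Urn II: 0.29 × 0.084 = 0.02436
  Urn IV: 0.28 × 0.048 = 0.01344
  Urn V: 0.09 × 0.172 = 0.01548
Sum = 0.07908.
The ratio is 0.01344 / 0.01848 (the normalizer cancels) = 0.727.

0.727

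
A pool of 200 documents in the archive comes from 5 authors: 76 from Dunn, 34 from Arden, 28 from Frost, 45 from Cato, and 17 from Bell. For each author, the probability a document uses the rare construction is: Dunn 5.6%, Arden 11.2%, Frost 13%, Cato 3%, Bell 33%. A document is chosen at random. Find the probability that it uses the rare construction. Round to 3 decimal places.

Unnormalized posteriors (prior × likelihood):
  Dunn: 0.38 × 0.056 = 0.02128
  Arden: 0.17 × 0.112 = 0.01904
  Frost: 0.14 × 0.13 = 0.0182
  Cato: 0.225 × 0.03 = 0.00675
  Bell: 0.085 × 0.33 = 0.02805
P(rare-form) = 0.02128 + 0.01904 + 0.0182 + 0.00675 + 0.02805 = 0.09332 → 0.093.

0.093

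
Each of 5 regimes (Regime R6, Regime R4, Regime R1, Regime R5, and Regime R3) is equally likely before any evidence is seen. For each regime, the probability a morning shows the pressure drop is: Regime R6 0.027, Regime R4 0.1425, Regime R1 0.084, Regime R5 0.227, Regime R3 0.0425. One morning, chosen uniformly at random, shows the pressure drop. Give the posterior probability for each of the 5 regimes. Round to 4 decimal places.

With a uniform prior (1/5 each), posterior ∝ likelihood:
  Regime R6: 0.027
  Regime R4: 0.1425
  Regime R1: 0.084
  Regime R5: 0.227
  Regime R3: 0.0425
Total = 0.523.
P(Regime R6 | drop) = 0.027/0.523 ≈ 0.0516
P(Regime R4 | drop) = 0.1425/0.523 ≈ 0.2725
P(Regime R1 | drop) = 0.084/0.523 ≈ 0.1606
P(Regime R5 | drop) = 0.227/0.523 ≈ 0.4340
P(Regime R3 | drop) = 0.0425/0.523 ≈ 0.0813

Regime R6 0.0516, Regime R4 0.2725, Regime R1 0.1606, Regime R5 0.4340, Regime R3 0.0813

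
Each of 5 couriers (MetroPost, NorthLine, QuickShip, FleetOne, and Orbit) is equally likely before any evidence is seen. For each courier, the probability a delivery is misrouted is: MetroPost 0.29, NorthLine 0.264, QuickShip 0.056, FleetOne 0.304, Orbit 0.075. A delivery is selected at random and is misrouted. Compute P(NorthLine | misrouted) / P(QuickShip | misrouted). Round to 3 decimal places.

Since the prior is uniform, the posterior is proportional to the likelihood:
  MetroPost: 0.29
  NorthLine: 0.264
  QuickShip: 0.056
  FleetOne: 0.304
  Orbit: 0.075
Total = 0.989.
The ratio is 0.264 / 0.056 (the normalizer cancels) = 4.714.

4.714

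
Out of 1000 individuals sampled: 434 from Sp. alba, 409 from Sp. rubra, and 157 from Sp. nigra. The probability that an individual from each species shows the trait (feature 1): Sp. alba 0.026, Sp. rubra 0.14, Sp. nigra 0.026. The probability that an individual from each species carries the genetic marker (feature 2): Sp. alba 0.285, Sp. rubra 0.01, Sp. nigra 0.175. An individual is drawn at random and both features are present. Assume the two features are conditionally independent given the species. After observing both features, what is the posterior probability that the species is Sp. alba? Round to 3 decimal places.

Prior × likelihood for each hypothesis:
  Sp. alba: 0.434 × 0.026 × 0.285 = 0.00321594
  Sp. rubra: 0.409 × 0.14 × 0.01 = 0.0005726
  Sp. nigra: 0.157 × 0.026 × 0.175 = 0.00071435
Sum = 0.00450289.
P(Sp. alba | evidence) = 0.00321594 / 0.00450289 ≈ 0.714.

0.714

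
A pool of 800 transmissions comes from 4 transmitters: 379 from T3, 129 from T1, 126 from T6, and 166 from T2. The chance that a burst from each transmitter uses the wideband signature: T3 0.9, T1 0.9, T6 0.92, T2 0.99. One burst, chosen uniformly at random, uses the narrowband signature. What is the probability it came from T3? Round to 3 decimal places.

Taking complements, P(narrowband | each) = T3 0.1, T1 0.1, T6 0.08, T2 0.01.
By Bayes' rule, posterior ∝ prior × likelihood:
  T3: 0.47375 × 0.1 = 0.047375
  T1: 0.16125 × 0.1 = 0.016125
  T6: 0.1575 × 0.08 = 0.0126
  T2: 0.2075 × 0.01 = 0.002075
Normalizing constant = 0.078175.
P(T3 | evidence) = 0.047375 / 0.078175 ≈ 0.606.

0.606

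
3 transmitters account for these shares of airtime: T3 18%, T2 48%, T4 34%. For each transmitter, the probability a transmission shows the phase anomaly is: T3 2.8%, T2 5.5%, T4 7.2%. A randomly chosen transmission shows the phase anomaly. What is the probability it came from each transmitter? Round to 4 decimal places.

T3 0.0901, T2 0.4721, T4 0.4378

Prior × likelihood for each hypothesis:
  T3: 0.18 × 0.028 = 0.00504
  T2: 0.48 × 0.055 = 0.0264
  T4: 0.34 × 0.072 = 0.02448
Total = 0.05592.
P(T3 | anomaly) = 0.00504/0.05592 ≈ 0.0901
P(T2 | anomaly) = 0.0264/0.05592 ≈ 0.4721
P(T4 | anomaly) = 0.02448/0.05592 ≈ 0.4378
(Check: 0.0901+0.4721+0.4378 = 1.0000.)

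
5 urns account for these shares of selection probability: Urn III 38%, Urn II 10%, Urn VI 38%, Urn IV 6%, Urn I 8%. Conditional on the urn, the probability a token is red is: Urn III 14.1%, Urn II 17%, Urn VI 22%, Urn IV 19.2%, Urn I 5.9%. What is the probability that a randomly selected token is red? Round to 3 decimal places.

By Bayes' rule, posterior ∝ prior × likelihood:
  Urn III: 0.38 × 0.141 = 0.05358
  Urn II: 0.1 × 0.17 = 0.017
  Urn VI: 0.38 × 0.22 = 0.0836
  Urn IV: 0.06 × 0.192 = 0.01152
  Urn I: 0.08 × 0.059 = 0.00472
P(red) = 0.05358 + 0.017 + 0.0836 + 0.01152 + 0.00472 = 0.17042 → 0.170.

0.170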